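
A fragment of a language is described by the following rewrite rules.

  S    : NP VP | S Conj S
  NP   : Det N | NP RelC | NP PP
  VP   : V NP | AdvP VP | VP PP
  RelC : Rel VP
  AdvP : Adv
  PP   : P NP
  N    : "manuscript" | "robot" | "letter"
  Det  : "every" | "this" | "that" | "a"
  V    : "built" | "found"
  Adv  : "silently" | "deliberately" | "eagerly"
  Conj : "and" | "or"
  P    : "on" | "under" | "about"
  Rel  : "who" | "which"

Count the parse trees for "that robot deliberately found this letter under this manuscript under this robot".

9

Two of the 9 distinct bracketings:
[S [NP [Det that] [N robot]] [VP [AdvP [Adv deliberately]] [VP [V found] [NP [NP [Det this] [N letter]] [PP [P under] [NP [NP [Det this] [N manuscript]] [PP [P under] [NP [Det this] [N robot]]]]]]]]]
[S [NP [Det that] [N robot]] [VP [AdvP [Adv deliberately]] [VP [V found] [NP [NP [NP [Det this] [N letter]] [PP [P under] [NP [Det this] [N manuscript]]]] [PP [P under] [NP [Det this] [N robot]]]]]]]
The trees differ in how a recursive rule is bracketed over the same span.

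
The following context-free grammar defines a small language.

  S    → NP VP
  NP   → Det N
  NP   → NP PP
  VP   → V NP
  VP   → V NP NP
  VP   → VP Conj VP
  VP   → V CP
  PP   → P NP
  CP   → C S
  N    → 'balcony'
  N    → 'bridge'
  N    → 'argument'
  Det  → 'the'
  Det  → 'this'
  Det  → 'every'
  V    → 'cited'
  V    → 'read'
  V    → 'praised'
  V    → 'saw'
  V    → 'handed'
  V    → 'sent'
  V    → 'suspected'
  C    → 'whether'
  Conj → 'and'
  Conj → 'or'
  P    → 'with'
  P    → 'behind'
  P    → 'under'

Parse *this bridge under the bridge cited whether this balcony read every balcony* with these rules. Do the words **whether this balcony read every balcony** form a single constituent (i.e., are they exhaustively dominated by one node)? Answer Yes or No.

Yes

[S [NP [NP [Det this] [N bridge]] [PP [P under] [NP [Det the] [N bridge]]]] [VP [V cited] [CP [C whether] [S [NP [Det this] [N balcony]] [VP [V read] [NP [Det every] [N balcony]]]]]]]
The words 'whether this balcony read every balcony' are exhaustively dominated by a single CP node (built by CP → C S), so they form a constituent.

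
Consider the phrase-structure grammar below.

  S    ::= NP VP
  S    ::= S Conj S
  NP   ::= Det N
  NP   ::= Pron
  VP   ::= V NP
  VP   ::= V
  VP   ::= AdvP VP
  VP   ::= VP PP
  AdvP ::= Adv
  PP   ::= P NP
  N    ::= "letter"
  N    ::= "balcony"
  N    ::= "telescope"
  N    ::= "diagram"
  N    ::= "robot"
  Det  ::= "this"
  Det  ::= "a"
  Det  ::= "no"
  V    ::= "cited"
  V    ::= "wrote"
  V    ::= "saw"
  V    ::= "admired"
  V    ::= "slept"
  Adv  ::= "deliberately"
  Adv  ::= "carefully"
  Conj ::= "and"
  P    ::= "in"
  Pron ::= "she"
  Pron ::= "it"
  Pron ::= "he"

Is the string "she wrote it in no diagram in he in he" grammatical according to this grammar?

Grammatical

S
  NP
    Pron: she
  VP
    VP
      VP
        VP
          V: wrote
          NP
            Pron: it
        PP
          P: in
          NP
            Det: no
            N: diagram
      PP
        P: in
        NP
          Pron: he
    PP
      P: in
      NP
        Pron: he
The bracketing above is licensed at every node by one of the given productions, with S at the root.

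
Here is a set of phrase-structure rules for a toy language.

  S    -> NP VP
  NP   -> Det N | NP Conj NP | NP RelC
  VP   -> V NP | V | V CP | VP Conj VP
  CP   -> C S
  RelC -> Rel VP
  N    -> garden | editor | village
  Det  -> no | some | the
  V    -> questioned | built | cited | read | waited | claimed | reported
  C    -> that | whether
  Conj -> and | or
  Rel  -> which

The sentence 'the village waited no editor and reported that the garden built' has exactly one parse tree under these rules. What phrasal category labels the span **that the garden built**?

[S [NP [Det the] [N village]] [VP [VP [V waited] [NP [Det no] [N editor]]] [Conj and] [VP [V reported] [CP [C that] [S [NP [Det the] [N garden]] [VP [V built]]]]]]]
The span 'that the garden built' is the CP node built by CP → C S.

CP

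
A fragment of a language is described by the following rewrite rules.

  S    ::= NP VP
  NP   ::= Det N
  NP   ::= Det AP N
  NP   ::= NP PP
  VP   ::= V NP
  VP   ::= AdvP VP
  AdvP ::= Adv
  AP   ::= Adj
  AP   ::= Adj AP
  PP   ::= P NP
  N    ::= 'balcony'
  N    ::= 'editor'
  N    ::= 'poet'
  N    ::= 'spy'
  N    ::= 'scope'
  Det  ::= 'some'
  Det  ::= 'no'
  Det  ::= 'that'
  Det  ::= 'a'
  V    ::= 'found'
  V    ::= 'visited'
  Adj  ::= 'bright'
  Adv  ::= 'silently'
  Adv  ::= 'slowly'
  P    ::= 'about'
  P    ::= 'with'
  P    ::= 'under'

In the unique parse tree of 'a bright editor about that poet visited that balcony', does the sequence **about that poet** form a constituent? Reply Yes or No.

[S [NP [NP [Det a] [AP [Adj bright]] [N editor]] [PP [P about] [NP [Det that] [N poet]]]] [VP [V visited] [NP [Det that] [N balcony]]]]
The words 'about that poet' are exhaustively dominated by a single PP node (built by PP → P NP), so they form a constituent.

Yes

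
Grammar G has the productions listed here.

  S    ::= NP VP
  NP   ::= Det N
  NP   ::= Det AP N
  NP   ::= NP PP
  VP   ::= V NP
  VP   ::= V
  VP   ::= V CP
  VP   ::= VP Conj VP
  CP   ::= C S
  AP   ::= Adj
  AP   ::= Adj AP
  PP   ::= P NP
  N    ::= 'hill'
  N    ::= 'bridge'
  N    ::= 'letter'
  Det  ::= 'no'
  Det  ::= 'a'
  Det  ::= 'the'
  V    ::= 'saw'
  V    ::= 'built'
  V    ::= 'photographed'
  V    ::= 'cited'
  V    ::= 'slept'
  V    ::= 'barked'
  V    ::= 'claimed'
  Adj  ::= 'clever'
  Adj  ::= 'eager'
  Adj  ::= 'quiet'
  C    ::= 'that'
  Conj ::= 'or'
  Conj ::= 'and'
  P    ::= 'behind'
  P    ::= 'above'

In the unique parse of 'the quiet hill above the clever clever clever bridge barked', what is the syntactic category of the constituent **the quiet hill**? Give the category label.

S
  NP
    NP
      Det: the
      AP
        Adj: quiet
      N: hill
    PP
      P: above
      NP
        Det: the
        AP
          Adj: clever
          AP
            Adj: clever
            AP
              Adj: clever
        N: bridge
  VP
    V: barked
The span 'the quiet hill' is the NP node built by NP → Det AP N.

NP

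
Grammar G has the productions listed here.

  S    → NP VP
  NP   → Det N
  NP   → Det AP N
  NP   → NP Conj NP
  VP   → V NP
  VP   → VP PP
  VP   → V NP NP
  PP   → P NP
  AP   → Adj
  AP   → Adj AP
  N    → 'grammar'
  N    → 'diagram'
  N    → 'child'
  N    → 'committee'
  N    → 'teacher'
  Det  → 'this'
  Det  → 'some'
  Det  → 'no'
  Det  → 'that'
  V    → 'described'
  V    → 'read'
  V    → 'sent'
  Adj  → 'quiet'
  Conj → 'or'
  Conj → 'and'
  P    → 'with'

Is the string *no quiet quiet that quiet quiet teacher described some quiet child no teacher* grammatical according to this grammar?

Ungrammatical

An Adj word can never sit immediately before a Det word in any string this grammar generates, so the substring 'quiet that' rules out a derivation.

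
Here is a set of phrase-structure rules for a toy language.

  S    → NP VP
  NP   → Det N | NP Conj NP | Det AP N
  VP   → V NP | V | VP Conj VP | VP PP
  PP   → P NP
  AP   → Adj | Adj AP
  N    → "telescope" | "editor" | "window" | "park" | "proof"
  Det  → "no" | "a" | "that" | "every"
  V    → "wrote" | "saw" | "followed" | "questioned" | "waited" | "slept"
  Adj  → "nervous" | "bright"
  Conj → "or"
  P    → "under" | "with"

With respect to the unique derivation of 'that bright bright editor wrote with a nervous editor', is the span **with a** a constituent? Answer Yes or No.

[S [NP [Det that] [AP [Adj bright] [AP [Adj bright]]] [N editor]] [VP [VP [V wrote]] [PP [P with] [NP [Det a] [AP [Adj nervous]] [N editor]]]]]
The smallest constituent containing 'with a' is the PP spanning 'with a nervous editor'; no single node in the tree dominates exactly the given words.

No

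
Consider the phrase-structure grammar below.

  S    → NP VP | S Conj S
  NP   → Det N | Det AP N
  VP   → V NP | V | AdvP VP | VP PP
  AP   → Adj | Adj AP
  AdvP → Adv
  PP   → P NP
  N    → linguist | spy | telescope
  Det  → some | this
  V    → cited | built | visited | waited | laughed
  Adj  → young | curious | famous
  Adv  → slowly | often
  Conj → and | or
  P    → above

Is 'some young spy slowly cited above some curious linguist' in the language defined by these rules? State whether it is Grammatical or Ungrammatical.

Grammatical

[S [NP [Det some] [AP [Adj young]] [N spy]] [VP [AdvP [Adv slowly]] [VP [VP [V cited]] [PP [P above] [NP [Det some] [AP [Adj curious]] [N linguist]]]]]]
Each bracket corresponds to one application of a listed rule, so the string is derivable from S.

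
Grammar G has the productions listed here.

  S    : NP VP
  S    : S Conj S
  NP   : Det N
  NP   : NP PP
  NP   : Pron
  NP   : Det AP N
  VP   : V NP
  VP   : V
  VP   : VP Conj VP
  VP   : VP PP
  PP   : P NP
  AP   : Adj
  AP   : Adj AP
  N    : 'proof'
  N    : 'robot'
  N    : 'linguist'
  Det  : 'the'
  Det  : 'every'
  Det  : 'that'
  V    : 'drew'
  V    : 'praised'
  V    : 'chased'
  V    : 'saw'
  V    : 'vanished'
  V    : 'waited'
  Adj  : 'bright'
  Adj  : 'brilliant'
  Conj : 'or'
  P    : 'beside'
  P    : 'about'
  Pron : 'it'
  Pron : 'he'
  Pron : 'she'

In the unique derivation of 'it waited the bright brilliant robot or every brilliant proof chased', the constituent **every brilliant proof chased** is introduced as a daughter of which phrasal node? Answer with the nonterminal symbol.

[S [S [NP [Pron it]] [VP [V waited] [NP [Det the] [AP [Adj bright] [AP [Adj brilliant]]] [N robot]]]] [Conj or] [S [NP [Det every] [AP [Adj brilliant]] [N proof]] [VP [V chased]]]]
The span 'every brilliant proof chased' is the S node built by S → NP VP.
Its mother is the S built by S → S Conj S.

S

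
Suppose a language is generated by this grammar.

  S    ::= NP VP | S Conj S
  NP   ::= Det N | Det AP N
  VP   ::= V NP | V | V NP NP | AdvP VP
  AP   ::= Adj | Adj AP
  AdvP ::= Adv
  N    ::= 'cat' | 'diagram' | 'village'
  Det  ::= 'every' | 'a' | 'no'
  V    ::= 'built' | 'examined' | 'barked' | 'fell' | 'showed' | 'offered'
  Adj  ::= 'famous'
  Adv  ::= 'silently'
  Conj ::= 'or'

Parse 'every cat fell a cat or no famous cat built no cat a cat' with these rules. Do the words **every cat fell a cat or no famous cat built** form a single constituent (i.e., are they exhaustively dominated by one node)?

[S [S [NP [Det every] [N cat]] [VP [V fell] [NP [Det a] [N cat]]]] [Conj or] [S [NP [Det no] [AP [Adj famous]] [N cat]] [VP [V built] [NP [Det no] [N cat]] [NP [Det a] [N cat]]]]]
The smallest constituent containing 'every cat fell a cat or no famous cat built' is the S spanning 'every cat fell a cat or no famous cat built no cat a cat'; no single node in the tree dominates exactly the given words.

No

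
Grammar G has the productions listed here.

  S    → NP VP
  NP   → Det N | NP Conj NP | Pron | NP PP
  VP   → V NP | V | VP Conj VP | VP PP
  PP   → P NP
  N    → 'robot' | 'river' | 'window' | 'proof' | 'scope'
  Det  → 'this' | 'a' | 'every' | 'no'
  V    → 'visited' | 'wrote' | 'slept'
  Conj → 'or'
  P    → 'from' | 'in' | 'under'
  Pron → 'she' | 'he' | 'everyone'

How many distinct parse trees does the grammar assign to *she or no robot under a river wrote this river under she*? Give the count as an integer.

4

Two of the 4 distinct bracketings:
[S [NP [NP [Pron she]] [Conj or] [NP [NP [Det no] [N robot]] [PP [P under] [NP [Det a] [N river]]]]] [VP [V wrote] [NP [NP [Det this] [N river]] [PP [P under] [NP [Pron she]]]]]]
[S [NP [NP [Pron she]] [Conj or] [NP [NP [Det no] [N robot]] [PP [P under] [NP [Det a] [N river]]]]] [VP [VP [V wrote] [NP [Det this] [N river]]] [PP [P under] [NP [Pron she]]]]]
The difference turns on whether VP → VP PP is used at the relevant span, versus an alternative expansion of VP.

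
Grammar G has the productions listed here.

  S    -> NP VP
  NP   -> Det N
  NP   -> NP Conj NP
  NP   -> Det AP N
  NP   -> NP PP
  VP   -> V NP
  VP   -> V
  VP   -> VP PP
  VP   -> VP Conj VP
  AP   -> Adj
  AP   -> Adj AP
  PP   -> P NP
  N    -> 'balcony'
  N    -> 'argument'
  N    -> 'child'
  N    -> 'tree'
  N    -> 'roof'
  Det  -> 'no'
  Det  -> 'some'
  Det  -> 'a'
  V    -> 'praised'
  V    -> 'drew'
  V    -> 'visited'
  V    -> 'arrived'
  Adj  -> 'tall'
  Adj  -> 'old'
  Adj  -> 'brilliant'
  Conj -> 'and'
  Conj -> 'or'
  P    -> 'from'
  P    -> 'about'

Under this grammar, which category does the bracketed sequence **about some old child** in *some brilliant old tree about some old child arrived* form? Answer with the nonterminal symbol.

[S [NP [NP [Det some] [AP [Adj brilliant] [AP [Adj old]]] [N tree]] [PP [P about] [NP [Det some] [AP [Adj old]] [N child]]]] [VP [V arrived]]]
The span 'about some old child' is the PP node built by PP → P NP.

PP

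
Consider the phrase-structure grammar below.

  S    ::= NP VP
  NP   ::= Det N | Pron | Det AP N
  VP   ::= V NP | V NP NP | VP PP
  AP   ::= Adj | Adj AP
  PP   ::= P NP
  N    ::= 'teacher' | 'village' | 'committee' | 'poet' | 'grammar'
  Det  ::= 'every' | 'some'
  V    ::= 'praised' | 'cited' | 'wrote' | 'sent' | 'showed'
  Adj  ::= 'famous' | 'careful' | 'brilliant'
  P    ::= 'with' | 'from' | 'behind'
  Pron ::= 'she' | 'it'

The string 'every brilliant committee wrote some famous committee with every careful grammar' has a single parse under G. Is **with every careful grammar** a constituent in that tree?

Yes

[S [NP [Det every] [AP [Adj brilliant]] [N committee]] [VP [VP [V wrote] [NP [Det some] [AP [Adj famous]] [N committee]]] [PP [P with] [NP [Det every] [AP [Adj careful]] [N grammar]]]]]
The words 'with every careful grammar' are exhaustively dominated by a single PP node (built by PP → P NP), so they form a constituent.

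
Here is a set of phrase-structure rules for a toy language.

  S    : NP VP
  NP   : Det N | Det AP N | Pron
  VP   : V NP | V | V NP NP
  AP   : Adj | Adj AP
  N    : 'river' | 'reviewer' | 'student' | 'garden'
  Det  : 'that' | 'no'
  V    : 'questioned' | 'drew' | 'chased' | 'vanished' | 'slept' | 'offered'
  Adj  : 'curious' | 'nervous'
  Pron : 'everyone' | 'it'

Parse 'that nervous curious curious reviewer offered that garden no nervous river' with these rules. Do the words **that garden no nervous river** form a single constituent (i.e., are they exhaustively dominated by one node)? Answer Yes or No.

[S [NP [Det that] [AP [Adj nervous] [AP [Adj curious] [AP [Adj curious]]]] [N reviewer]] [VP [V offered] [NP [Det that] [N garden]] [NP [Det no] [AP [Adj nervous]] [N river]]]]
The smallest constituent containing 'that garden no nervous river' is the VP spanning 'offered that garden no nervous river'; no single node in the tree dominates exactly the given words.

No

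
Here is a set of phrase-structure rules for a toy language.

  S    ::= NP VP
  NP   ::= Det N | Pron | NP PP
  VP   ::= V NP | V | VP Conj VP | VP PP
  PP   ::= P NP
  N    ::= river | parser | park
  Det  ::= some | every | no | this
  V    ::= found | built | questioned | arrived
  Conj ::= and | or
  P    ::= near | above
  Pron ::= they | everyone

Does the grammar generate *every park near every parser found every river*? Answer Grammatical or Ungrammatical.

[S [NP [NP [Det every] [N park]] [PP [P near] [NP [Det every] [N parser]]]] [VP [V found] [NP [Det every] [N river]]]]
The bracketing above is licensed at every node by one of the given productions, with S at the root.

Grammatical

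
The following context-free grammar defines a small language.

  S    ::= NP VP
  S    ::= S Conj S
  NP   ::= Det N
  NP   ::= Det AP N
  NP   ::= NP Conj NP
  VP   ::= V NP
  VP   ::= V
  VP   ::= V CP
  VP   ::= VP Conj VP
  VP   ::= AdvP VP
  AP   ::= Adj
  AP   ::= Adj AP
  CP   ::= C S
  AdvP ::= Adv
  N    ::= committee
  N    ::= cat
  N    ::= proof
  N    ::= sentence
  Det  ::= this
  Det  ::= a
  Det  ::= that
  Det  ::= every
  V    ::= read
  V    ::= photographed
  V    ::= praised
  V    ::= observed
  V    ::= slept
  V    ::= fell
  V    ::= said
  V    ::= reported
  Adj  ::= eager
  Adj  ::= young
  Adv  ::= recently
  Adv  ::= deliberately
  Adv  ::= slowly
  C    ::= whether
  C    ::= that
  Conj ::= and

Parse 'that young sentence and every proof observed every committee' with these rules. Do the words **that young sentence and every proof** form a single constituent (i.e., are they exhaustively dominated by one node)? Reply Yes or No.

[S [NP [NP [Det that] [AP [Adj young]] [N sentence]] [Conj and] [NP [Det every] [N proof]]] [VP [V observed] [NP [Det every] [N committee]]]]
The words 'that young sentence and every proof' are exhaustively dominated by a single NP node (built by NP → NP Conj NP), so they form a constituent.

Yes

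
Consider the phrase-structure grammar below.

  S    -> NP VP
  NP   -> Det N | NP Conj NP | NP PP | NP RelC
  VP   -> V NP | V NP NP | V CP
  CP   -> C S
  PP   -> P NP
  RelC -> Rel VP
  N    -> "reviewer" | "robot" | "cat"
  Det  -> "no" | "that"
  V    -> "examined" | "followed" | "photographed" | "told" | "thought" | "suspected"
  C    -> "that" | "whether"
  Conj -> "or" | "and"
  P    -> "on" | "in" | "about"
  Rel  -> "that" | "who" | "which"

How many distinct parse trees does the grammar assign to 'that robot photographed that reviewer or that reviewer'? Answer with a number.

1

[S [NP [Det that] [N robot]] [VP [V photographed] [NP [NP [Det that] [N reviewer]] [Conj or] [NP [Det that] [N reviewer]]]]]
No rule offers an alternative attachment or grouping for any span, so this is the only derivation.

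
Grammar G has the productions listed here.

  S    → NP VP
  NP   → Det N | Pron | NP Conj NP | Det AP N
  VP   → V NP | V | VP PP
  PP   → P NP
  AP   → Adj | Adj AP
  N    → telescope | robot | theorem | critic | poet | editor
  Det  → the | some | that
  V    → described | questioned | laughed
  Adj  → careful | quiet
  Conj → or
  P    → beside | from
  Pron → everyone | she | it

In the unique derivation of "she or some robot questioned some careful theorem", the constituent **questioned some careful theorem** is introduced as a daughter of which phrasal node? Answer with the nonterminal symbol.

[S [NP [NP [Pron she]] [Conj or] [NP [Det some] [N robot]]] [VP [V questioned] [NP [Det some] [AP [Adj careful]] [N theorem]]]]
The span 'questioned some careful theorem' is the VP node built by VP → V NP.
Its mother is the S built by S → NP VP.

S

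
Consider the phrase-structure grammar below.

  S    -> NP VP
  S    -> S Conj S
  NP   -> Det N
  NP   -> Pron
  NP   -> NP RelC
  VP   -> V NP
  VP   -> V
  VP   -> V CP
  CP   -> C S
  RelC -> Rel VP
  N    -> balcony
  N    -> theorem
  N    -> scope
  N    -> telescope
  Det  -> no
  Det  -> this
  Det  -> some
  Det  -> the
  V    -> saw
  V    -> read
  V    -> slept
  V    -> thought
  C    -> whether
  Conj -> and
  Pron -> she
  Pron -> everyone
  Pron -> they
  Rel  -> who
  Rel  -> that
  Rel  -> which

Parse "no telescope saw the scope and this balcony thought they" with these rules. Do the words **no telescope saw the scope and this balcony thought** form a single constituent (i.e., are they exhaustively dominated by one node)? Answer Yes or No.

[S [S [NP [Det no] [N telescope]] [VP [V saw] [NP [Det the] [N scope]]]] [Conj and] [S [NP [Det this] [N balcony]] [VP [V thought] [NP [Pron they]]]]]
The smallest constituent containing 'no telescope saw the scope and this balcony thought' is the S spanning 'no telescope saw the scope and this balcony thought they'; no single node in the tree dominates exactly the given words.

No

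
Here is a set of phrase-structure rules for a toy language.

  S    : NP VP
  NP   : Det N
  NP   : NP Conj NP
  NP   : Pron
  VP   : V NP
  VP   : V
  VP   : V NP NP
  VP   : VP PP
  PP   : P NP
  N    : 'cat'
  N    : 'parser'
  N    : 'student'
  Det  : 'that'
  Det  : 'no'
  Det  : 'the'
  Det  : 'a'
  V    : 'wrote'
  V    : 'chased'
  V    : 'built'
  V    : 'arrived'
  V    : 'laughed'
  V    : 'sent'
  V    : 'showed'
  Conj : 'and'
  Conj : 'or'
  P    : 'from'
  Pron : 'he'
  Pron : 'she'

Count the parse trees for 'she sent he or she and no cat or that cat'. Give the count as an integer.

5

Two of the 5 distinct bracketings:
[S [NP [Pron she]] [VP [V sent] [NP [NP [Pron he]] [Conj or] [NP [NP [Pron she]] [Conj and] [NP [NP [Det no] [N cat]] [Conj or] [NP [Det that] [N cat]]]]]]]
[S [NP [Pron she]] [VP [V sent] [NP [NP [Pron he]] [Conj or] [NP [NP [NP [Pron she]] [Conj and] [NP [Det no] [N cat]]] [Conj or] [NP [Det that] [N cat]]]]]]
The trees differ in how a recursive rule is bracketed over the same span.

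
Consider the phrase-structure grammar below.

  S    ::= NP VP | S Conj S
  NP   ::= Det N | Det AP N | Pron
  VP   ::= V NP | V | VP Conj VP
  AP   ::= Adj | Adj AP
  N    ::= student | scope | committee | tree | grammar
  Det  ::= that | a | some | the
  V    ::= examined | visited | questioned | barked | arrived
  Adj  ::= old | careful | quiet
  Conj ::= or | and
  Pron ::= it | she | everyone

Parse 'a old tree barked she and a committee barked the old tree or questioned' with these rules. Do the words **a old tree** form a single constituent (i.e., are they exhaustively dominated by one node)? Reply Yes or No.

Yes

[S [S [NP [Det a] [AP [Adj old]] [N tree]] [VP [V barked] [NP [Pron she]]]] [Conj and] [S [NP [Det a] [N committee]] [VP [VP [V barked] [NP [Det the] [AP [Adj old]] [N tree]]] [Conj or] [VP [V questioned]]]]]
The words 'a old tree' are exhaustively dominated by a single NP node (built by NP → Det AP N), so they form a constituent.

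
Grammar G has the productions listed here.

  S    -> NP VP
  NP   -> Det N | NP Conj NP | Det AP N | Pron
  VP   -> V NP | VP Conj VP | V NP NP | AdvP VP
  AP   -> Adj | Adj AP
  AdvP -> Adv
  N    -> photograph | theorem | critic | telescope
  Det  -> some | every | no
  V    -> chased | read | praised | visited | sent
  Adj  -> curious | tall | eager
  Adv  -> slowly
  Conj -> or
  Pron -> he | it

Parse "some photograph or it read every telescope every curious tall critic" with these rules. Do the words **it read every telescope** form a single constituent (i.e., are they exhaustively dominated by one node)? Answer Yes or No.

No

[S [NP [NP [Det some] [N photograph]] [Conj or] [NP [Pron it]]] [VP [V read] [NP [Det every] [N telescope]] [NP [Det every] [AP [Adj curious] [AP [Adj tall]]] [N critic]]]]
The smallest constituent containing 'it read every telescope' is the S spanning 'some photograph or it read every telescope every curious tall critic'; no single node in the tree dominates exactly the given words.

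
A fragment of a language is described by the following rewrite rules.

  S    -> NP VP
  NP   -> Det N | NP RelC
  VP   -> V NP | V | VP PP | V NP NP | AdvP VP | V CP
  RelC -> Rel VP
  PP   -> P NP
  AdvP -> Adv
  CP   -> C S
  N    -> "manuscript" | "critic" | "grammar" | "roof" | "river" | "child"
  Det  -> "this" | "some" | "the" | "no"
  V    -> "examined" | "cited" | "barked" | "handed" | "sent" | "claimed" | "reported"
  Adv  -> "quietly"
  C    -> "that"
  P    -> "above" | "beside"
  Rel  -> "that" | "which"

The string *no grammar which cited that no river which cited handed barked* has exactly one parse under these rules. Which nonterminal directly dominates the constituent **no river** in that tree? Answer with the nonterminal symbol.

[S [NP [NP [Det no] [N grammar]] [RelC [Rel which] [VP [V cited] [CP [C that] [S [NP [NP [Det no] [N river]] [RelC [Rel which] [VP [V cited]]]] [VP [V handed]]]]]]] [VP [V barked]]]
The span 'no river' is the NP node built by NP → Det N.
Its mother is the NP built by NP → NP RelC.

NP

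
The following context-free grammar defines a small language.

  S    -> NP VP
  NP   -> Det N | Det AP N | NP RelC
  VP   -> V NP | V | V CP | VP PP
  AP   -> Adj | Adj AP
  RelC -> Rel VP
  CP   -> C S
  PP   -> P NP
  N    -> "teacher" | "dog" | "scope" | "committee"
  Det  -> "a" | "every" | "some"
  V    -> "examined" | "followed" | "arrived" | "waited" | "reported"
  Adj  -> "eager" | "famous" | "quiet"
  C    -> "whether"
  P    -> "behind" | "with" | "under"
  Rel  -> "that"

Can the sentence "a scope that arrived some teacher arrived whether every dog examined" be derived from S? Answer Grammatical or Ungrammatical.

S
  NP
    NP
      Det: a
      N: scope
    RelC
      Rel: that
      VP
        V: arrived
        NP
          Det: some
          N: teacher
  VP
    V: arrived
    CP
      C: whether
      S
        NP
          Det: every
          N: dog
        VP
          V: examined
Each bracket corresponds to one application of a listed rule, so the string is derivable from S.

Grammatical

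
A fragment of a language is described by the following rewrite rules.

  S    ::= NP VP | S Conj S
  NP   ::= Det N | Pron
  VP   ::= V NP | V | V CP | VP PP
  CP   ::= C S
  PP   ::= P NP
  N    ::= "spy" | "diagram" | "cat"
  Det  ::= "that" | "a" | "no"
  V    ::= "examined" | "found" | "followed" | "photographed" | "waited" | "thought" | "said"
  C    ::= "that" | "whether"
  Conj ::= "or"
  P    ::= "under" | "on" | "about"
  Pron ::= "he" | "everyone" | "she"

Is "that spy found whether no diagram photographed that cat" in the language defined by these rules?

[S [NP [Det that] [N spy]] [VP [V found] [CP [C whether] [S [NP [Det no] [N diagram]] [VP [V photographed] [NP [Det that] [N cat]]]]]]]
The bracketing above is licensed at every node by one of the given productions, with S at the root.

Grammatical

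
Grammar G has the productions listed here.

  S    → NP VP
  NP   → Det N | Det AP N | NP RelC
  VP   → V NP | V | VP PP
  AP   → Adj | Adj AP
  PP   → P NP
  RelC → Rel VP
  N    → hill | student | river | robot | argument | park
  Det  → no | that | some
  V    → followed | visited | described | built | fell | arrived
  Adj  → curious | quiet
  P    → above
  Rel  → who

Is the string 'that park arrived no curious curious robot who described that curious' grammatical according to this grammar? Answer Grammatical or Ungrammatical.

For S → NP VP, the only prefix that parses as NP is 'that park', but the remainder 'arrived no curious curious robot who described that curious' is not a VP under these rules.

Ungrammatical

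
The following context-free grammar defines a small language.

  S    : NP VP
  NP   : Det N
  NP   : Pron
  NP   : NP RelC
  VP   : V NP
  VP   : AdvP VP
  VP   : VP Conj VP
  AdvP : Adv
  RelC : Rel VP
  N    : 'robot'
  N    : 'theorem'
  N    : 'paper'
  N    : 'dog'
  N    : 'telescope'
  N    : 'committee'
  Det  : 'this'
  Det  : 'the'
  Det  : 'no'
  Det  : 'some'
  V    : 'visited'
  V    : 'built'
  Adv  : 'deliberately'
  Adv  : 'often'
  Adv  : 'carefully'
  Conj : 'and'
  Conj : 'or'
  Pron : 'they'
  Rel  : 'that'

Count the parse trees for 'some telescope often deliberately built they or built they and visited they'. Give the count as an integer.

9

Two of the 9 distinct bracketings:
[S [NP [Det some] [N telescope]] [VP [AdvP [Adv often]] [VP [AdvP [Adv deliberately]] [VP [VP [V built] [NP [Pron they]]] [Conj or] [VP [VP [V built] [NP [Pron they]]] [Conj and] [VP [V visited] [NP [Pron they]]]]]]]]
[S [NP [Det some] [N telescope]] [VP [AdvP [Adv often]] [VP [AdvP [Adv deliberately]] [VP [VP [VP [V built] [NP [Pron they]]] [Conj or] [VP [V built] [NP [Pron they]]]] [Conj and] [VP [V visited] [NP [Pron they]]]]]]]
The trees differ in how a recursive rule is bracketed over the same span.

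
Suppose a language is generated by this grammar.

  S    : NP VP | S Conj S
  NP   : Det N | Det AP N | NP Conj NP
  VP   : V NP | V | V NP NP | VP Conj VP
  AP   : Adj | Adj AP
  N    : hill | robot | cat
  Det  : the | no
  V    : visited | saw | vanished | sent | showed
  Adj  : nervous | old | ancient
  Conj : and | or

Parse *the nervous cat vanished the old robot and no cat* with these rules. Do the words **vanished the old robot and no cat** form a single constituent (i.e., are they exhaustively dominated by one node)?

Yes

[S [NP [Det the] [AP [Adj nervous]] [N cat]] [VP [V vanished] [NP [NP [Det the] [AP [Adj old]] [N robot]] [Conj and] [NP [Det no] [N cat]]]]]
The words 'vanished the old robot and no cat' are exhaustively dominated by a single VP node (built by VP → V NP), so they form a constituent.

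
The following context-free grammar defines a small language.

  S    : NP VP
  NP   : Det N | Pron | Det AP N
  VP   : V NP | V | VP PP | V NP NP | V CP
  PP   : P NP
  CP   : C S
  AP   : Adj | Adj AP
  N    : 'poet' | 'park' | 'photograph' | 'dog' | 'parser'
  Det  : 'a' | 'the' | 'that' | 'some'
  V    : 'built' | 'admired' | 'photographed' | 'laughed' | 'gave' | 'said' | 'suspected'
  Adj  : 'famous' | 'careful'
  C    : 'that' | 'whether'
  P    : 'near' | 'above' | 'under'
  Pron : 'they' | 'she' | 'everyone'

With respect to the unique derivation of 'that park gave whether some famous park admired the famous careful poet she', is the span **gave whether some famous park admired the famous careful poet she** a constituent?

Yes

[S [NP [Det that] [N park]] [VP [V gave] [CP [C whether] [S [NP [Det some] [AP [Adj famous]] [N park]] [VP [V admired] [NP [Det the] [AP [Adj famous] [AP [Adj careful]]] [N poet]] [NP [Pron she]]]]]]]
The words 'gave whether some famous park admired the famous careful poet she' are exhaustively dominated by a single VP node (built by VP → V CP), so they form a constituent.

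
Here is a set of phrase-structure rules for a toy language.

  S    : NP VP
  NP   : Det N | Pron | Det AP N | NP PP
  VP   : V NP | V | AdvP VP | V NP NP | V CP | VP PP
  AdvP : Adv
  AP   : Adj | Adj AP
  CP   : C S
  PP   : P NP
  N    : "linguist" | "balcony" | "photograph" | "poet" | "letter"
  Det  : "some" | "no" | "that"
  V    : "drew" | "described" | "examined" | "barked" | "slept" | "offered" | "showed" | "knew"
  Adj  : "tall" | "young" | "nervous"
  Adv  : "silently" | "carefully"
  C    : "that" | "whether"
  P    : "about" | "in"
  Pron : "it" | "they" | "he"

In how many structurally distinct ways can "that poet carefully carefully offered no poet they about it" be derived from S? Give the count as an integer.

4

Two of the 4 distinct bracketings:
[S [NP [Det that] [N poet]] [VP [AdvP [Adv carefully]] [VP [AdvP [Adv carefully]] [VP [V offered] [NP [Det no] [N poet]] [NP [NP [Pron they]] [PP [P about] [NP [Pron it]]]]]]]]
[S [NP [Det that] [N poet]] [VP [AdvP [Adv carefully]] [VP [AdvP [Adv carefully]] [VP [VP [V offered] [NP [Det no] [N poet]] [NP [Pron they]]] [PP [P about] [NP [Pron it]]]]]]]
The difference turns on whether NP → NP PP is used at the relevant span, versus an alternative expansion of NP.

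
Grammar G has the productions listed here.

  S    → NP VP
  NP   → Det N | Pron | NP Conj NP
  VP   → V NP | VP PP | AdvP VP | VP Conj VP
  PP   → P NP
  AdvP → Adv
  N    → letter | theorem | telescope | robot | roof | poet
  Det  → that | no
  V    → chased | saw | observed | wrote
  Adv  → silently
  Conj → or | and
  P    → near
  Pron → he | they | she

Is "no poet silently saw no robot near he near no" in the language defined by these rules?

Ungrammatical

For S → NP VP, the only prefix that parses as NP is 'no poet', but the remainder 'silently saw no robot near he near no' is not a VP under these rules.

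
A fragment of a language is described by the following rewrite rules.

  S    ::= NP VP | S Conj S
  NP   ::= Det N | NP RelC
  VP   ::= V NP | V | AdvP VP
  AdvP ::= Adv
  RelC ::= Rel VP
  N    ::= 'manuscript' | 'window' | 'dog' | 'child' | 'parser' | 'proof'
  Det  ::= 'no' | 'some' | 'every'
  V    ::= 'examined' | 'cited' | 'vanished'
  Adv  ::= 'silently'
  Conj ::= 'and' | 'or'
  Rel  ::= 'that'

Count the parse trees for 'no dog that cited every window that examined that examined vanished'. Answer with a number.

Two of the 3 distinct bracketings:
[S [NP [NP [Det no] [N dog]] [RelC [Rel that] [VP [V cited] [NP [NP [NP [Det every] [N window]] [RelC [Rel that] [VP [V examined]]]] [RelC [Rel that] [VP [V examined]]]]]]] [VP [V vanished]]]
[S [NP [NP [NP [Det no] [N dog]] [RelC [Rel that] [VP [V cited] [NP [NP [Det every] [N window]] [RelC [Rel that] [VP [V examined]]]]]]] [RelC [Rel that] [VP [V examined]]]] [VP [V vanished]]]
The trees differ in how a recursive rule is bracketed over the same span.

3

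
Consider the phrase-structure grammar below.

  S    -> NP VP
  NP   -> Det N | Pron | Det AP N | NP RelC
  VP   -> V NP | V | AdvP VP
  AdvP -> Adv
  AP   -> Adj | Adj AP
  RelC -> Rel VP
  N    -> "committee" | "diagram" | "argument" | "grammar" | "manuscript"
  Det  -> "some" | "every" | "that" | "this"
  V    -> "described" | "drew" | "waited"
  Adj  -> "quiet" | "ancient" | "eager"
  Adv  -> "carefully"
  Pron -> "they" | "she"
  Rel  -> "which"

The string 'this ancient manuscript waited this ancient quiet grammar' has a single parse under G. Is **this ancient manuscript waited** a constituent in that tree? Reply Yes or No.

No

[S [NP [Det this] [AP [Adj ancient]] [N manuscript]] [VP [V waited] [NP [Det this] [AP [Adj ancient] [AP [Adj quiet]]] [N grammar]]]]
The smallest constituent containing 'this ancient manuscript waited' is the S spanning 'this ancient manuscript waited this ancient quiet grammar'; no single node in the tree dominates exactly the given words.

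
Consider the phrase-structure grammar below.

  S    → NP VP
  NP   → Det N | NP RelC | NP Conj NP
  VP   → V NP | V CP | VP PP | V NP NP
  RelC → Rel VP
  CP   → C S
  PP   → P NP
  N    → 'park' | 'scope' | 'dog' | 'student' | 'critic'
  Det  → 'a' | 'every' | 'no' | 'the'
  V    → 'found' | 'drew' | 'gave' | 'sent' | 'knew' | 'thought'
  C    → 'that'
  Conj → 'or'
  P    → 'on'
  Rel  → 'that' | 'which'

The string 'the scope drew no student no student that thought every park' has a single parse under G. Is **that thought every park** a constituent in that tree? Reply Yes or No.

[S [NP [Det the] [N scope]] [VP [V drew] [NP [Det no] [N student]] [NP [NP [Det no] [N student]] [RelC [Rel that] [VP [V thought] [NP [Det every] [N park]]]]]]]
The words 'that thought every park' are exhaustively dominated by a single RelC node (built by RelC → Rel VP), so they form a constituent.

Yes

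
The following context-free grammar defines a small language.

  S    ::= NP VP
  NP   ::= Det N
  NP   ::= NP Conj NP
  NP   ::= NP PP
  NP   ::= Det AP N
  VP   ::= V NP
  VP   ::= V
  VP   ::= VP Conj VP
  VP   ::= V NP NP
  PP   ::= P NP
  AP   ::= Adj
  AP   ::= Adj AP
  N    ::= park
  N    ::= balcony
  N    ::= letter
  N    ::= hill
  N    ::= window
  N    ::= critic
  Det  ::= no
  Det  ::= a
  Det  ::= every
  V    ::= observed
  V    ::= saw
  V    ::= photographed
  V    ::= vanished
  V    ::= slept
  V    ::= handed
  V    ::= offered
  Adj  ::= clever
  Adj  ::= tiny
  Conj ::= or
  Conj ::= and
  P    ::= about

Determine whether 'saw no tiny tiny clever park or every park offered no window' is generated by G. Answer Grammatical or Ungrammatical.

For S → NP VP, no prefix of the string parses as an NP.

Ungrammatical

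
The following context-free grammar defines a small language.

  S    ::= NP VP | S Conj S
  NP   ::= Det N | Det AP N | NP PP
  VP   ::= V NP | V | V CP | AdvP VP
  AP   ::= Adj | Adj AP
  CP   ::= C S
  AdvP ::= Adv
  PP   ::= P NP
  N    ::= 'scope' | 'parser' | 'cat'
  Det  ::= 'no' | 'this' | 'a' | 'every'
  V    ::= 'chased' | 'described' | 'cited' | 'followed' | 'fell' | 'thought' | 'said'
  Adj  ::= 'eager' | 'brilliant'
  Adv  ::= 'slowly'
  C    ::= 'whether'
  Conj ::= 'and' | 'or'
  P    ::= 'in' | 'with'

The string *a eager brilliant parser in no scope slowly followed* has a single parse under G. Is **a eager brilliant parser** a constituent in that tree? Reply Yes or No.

Yes

[S [NP [NP [Det a] [AP [Adj eager] [AP [Adj brilliant]]] [N parser]] [PP [P in] [NP [Det no] [N scope]]]] [VP [AdvP [Adv slowly]] [VP [V followed]]]]
The words 'a eager brilliant parser' are exhaustively dominated by a single NP node (built by NP → Det AP N), so they form a constituent.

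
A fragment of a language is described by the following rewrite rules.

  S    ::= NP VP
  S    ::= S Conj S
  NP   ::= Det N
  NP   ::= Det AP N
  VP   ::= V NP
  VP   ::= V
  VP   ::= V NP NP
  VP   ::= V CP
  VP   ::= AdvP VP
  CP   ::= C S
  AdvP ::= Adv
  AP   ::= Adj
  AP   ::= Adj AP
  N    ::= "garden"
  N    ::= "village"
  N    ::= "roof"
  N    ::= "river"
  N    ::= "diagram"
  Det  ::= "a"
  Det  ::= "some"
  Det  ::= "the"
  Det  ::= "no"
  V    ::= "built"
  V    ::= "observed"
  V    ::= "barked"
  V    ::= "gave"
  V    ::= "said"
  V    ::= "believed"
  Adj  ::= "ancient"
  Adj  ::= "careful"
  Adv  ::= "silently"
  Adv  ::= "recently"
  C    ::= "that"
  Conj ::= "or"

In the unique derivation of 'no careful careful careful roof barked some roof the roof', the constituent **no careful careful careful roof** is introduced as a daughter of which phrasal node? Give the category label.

[S [NP [Det no] [AP [Adj careful] [AP [Adj careful] [AP [Adj careful]]]] [N roof]] [VP [V barked] [NP [Det some] [N roof]] [NP [Det the] [N roof]]]]
The span 'no careful careful careful roof' is the NP node built by NP → Det AP N.
Its mother is the S built by S → NP VP.

S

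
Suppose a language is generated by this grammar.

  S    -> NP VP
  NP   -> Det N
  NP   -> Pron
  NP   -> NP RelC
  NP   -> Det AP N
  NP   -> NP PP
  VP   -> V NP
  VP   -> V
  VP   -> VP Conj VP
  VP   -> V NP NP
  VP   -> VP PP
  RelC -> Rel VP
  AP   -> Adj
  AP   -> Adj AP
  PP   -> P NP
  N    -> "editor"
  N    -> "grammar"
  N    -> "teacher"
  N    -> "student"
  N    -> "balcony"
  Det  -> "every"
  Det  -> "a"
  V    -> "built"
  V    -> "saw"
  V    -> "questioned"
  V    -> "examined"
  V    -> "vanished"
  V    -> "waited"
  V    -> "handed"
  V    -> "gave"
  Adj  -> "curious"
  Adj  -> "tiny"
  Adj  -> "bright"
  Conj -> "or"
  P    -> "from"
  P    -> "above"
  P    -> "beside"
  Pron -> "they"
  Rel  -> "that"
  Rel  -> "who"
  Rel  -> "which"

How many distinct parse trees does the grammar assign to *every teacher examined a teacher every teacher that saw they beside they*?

4

Two of the 4 distinct bracketings:
[S [NP [Det every] [N teacher]] [VP [V examined] [NP [Det a] [N teacher]] [NP [NP [Det every] [N teacher]] [RelC [Rel that] [VP [V saw] [NP [NP [Pron they]] [PP [P beside] [NP [Pron they]]]]]]]]]
[S [NP [Det every] [N teacher]] [VP [V examined] [NP [Det a] [N teacher]] [NP [NP [Det every] [N teacher]] [RelC [Rel that] [VP [VP [V saw] [NP [Pron they]]] [PP [P beside] [NP [Pron they]]]]]]]]
The difference turns on whether NP → NP PP is used at the relevant span, versus an alternative expansion of NP.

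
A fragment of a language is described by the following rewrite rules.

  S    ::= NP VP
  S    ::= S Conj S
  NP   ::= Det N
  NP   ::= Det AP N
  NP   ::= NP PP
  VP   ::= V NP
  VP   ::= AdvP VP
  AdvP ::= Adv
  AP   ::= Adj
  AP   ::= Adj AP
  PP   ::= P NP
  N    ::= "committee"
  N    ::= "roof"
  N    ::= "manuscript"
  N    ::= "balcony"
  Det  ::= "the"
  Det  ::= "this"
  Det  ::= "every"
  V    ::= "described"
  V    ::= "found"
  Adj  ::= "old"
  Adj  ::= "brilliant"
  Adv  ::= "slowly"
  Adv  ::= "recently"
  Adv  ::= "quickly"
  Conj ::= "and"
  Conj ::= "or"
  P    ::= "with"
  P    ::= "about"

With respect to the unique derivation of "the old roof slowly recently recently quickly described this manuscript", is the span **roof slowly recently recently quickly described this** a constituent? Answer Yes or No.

No

[S [NP [Det the] [AP [Adj old]] [N roof]] [VP [AdvP [Adv slowly]] [VP [AdvP [Adv recently]] [VP [AdvP [Adv recently]] [VP [AdvP [Adv quickly]] [VP [V described] [NP [Det this] [N manuscript]]]]]]]]
The smallest constituent containing 'roof slowly recently recently quickly described this' is the S spanning 'the old roof slowly recently recently quickly described this manuscript'; no single node in the tree dominates exactly the given words.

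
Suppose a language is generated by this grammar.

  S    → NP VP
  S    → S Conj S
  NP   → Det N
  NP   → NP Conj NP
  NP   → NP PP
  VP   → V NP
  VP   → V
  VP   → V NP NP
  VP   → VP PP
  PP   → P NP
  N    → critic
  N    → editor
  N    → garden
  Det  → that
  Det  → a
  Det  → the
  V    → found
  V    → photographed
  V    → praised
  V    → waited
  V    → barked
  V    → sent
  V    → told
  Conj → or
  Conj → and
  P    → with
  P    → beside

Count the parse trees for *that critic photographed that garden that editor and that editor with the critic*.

Two of the 3 distinct bracketings:
[S [NP [Det that] [N critic]] [VP [V photographed] [NP [Det that] [N garden]] [NP [NP [Det that] [N editor]] [Conj and] [NP [NP [Det that] [N editor]] [PP [P with] [NP [Det the] [N critic]]]]]]]
[S [NP [Det that] [N critic]] [VP [V photographed] [NP [Det that] [N garden]] [NP [NP [NP [Det that] [N editor]] [Conj and] [NP [Det that] [N editor]]] [PP [P with] [NP [Det the] [N critic]]]]]]
The trees differ in how a recursive rule is bracketed over the same span.

3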